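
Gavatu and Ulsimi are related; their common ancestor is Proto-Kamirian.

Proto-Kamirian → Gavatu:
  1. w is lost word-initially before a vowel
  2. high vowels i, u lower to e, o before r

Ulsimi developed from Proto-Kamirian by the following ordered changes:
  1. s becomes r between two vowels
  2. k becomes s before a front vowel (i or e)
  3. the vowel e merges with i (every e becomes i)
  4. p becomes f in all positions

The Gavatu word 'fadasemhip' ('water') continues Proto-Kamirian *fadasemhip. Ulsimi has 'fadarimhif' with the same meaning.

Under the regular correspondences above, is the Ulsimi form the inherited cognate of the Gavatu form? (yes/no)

yes

Derive the expected Ulsimi reflex of *fadasemhip:
Ulsimi: *fadasemhip
  fadasemhip → fadaremhip   [rhotacism]
  fadaremhip (rule 2 does not apply)
  fadaremhip → fadarimhip   [vowel merger]
  fadarimhip → fadarimhif   [unconditioned shift]
  giving Ulsimi fadarimhif.
Ulsimi 'fadarimhif' matches the regular reflex exactly, so the pair is cognate.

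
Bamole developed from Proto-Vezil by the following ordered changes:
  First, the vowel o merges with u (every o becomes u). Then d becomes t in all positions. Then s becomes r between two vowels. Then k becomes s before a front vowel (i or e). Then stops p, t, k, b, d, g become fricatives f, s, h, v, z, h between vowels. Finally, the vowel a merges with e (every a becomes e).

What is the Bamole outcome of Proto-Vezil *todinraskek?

Bamole: *todinraskek > tudinraskek > tutinraskek > tutinrassek > tusinrassek > tusinressek  (by vowel merger, unconditioned shift, palatalisation, intervocalic lenition, vowel merger)

tusinressek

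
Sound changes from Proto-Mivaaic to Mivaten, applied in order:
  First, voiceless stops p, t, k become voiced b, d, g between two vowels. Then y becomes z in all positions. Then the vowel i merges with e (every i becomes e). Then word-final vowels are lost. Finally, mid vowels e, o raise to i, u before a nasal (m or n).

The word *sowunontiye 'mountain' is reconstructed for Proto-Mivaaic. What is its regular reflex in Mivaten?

Mivaten: *sowunontiye > sowunontize > sowunonteze > sowunontez > sowununtez  (by unconditioned shift, vowel merger, apocope, pre-nasal raising)

sowununtez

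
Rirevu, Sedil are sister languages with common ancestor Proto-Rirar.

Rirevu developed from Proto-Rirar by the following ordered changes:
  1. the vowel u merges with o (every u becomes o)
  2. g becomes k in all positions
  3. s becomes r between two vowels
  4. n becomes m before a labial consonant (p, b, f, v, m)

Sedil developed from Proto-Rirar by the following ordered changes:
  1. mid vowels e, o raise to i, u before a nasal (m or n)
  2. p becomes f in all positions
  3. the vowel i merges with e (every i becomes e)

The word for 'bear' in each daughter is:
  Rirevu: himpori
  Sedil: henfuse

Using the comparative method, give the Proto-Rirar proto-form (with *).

Position 7: Rirevu has i, Sedil has e. Rirevu preserves i here (none of its changes turn any other segment into i), so the proto-segment is *i.
Position 6: Rirevu has r, Sedil has s. Sedil preserves s here (none of its changes turn any other segment into s), so the proto-segment is *s.
Position 4: Rirevu has p, Sedil has f. Rirevu preserves p here (none of its changes turn any other segment into p), so the proto-segment is *p.
This points to *hinpusi. Verify forward in each daughter:
Rirevu: *hinpusi
  hinpusi → hinposi   [vowel merger]
  hinposi (rule 2 does not apply)
  hinposi → hinpori   [rhotacism]
  hinpori → himpori   [nasal place assimilation]
  giving Rirevu himpori.
Sedil: *hinpusi
  hinpusi (rule 1 does not apply)
  hinpusi → hinfusi   [unconditioned shift]
  hinfusi → henfuse   [vowel merger]
  giving Sedil henfuse.
*hinpusi is the unique common source.

*hinpusi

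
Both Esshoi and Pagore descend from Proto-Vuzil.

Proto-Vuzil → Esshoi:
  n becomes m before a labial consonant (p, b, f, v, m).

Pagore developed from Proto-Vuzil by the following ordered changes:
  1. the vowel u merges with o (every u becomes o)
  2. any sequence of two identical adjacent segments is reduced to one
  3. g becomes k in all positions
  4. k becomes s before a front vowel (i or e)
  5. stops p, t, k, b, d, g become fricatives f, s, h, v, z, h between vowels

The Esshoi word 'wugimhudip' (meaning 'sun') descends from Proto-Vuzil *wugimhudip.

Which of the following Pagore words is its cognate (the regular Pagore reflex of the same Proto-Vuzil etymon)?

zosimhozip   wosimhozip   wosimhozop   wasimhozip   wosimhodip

wosimhozip

Pagore: *wugimhudip
  wugimhudip → wogimhodip   [vowel merger]
  wogimhodip (rule 2 does not apply)
  wogimhodip → wokimhodip   [unconditioned shift]
  wokimhodip → wosimhodip   [palatalisation]
  wosimhodip → wosimhozip   [intervocalic lenition]
  giving Pagore wosimhozip.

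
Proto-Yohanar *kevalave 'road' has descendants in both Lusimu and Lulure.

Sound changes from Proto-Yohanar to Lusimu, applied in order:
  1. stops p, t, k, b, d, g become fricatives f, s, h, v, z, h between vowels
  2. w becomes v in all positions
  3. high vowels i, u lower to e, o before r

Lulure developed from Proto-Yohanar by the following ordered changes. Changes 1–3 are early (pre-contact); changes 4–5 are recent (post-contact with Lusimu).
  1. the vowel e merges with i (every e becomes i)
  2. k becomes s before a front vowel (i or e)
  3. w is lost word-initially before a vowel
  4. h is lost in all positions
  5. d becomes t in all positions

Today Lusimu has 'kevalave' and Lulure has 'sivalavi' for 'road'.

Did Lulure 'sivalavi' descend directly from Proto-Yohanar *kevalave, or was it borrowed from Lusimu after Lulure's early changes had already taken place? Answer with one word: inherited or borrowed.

If inherited, *kevalave would pass through all of Lulure's changes:
Lulure: *kevalave > kivalavi > sivalavi  (by vowel merger, palatalisation)
If borrowed from Lusimu 'kevalave' after the early changes, it would undergo only the recent ones:
  rule 4 (h-loss): no change (kevalave)
  rule 5 (unconditioned shift): no change (kevalave)
  ⇒ as a loan: kevalave
Lulure 'sivalavi' matches the inherited outcome exactly, so it is an inherited cognate, not a loan.

inherited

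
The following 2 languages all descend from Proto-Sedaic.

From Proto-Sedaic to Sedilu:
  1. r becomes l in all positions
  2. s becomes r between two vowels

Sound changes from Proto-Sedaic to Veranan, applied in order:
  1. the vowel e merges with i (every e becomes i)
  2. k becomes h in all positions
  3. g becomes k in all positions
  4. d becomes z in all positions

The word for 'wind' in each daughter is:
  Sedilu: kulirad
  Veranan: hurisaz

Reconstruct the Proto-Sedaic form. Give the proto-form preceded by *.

Position 5: Sedilu has r, Veranan has s. Veranan preserves s here (none of its changes turn any other segment into s), so the proto-segment is *s.
Position 3: Sedilu has l, Veranan has r. Veranan preserves r here (none of its changes turn any other segment into r), so the proto-segment is *r.
Verify the candidate proto-form against each daughter:
Sedilu: start from *kurisad.
  rule 1 (unconditioned shift): kurisad → kulisad
  rule 2 (rhotacism): kulisad → kulirad
  ⇒ Sedilu kulirad
Veranan: *kurisad
  kurisad (rule 1 does not apply)
  kurisad → hurisad   [unconditioned shift]
  hurisad (rule 3 does not apply)
  hurisad → hurisaz   [unconditioned shift]
  giving Veranan hurisaz.
Only *kurisad yields all of Sedilu kulirad, Veranan hurisaz.

*kurisad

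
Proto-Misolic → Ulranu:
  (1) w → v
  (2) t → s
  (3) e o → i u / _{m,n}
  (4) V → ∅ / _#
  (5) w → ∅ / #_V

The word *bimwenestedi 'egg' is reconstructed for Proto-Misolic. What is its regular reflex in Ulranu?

Ulranu: *bimwenestedi > bimvenestedi > bimvenessedi > bimvinessedi > bimvinessed  (by unconditioned shift, unconditioned shift, pre-nasal raising, apocope)

bimvinessed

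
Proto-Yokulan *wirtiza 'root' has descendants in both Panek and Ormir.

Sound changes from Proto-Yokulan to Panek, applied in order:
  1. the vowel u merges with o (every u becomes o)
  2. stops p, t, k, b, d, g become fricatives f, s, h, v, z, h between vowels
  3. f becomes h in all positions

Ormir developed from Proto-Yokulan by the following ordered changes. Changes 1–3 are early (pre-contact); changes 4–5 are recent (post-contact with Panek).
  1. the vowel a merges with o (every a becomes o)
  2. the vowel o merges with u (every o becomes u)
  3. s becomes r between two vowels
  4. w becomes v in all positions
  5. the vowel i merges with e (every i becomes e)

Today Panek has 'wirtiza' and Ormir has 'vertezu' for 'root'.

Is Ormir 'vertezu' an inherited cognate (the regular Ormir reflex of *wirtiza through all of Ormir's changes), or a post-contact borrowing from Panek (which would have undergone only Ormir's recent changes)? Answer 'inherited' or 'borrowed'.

inherited

If inherited, *wirtiza would pass through all of Ormir's changes:
Ormir: *wirtiza
  wirtiza → wirtizo   [vowel merger]
  wirtizo → wirtizu   [vowel merger]
  wirtizu (rule 3 does not apply)
  wirtizu → virtizu   [unconditioned shift]
  virtizu → vertezu   [vowel merger]
  giving Ormir vertezu.
If borrowed from Panek 'wirtiza' after the early changes, it would undergo only the recent ones:
  rule 4 (unconditioned shift): wirtiza → virtiza
  rule 5 (vowel merger): virtiza → verteza
  ⇒ as a loan: verteza
Ormir 'vertezu' matches the inherited outcome exactly, so it is an inherited cognate, not a loan.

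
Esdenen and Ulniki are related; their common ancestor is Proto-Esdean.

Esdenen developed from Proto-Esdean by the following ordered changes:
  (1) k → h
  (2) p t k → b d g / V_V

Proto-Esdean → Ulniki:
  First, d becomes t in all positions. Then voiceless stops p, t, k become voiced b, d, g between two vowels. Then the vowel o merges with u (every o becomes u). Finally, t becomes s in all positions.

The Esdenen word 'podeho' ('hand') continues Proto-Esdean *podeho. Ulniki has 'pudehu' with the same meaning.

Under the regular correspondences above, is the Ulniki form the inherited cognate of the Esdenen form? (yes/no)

Derive the expected Ulniki reflex of *podeho:
Ulniki: *podeho > poteho > podeho > pudehu  (by unconditioned shift, intervocalic voicing, vowel merger)
Ulniki 'pudehu' matches the regular reflex exactly, so the pair is cognate.

yes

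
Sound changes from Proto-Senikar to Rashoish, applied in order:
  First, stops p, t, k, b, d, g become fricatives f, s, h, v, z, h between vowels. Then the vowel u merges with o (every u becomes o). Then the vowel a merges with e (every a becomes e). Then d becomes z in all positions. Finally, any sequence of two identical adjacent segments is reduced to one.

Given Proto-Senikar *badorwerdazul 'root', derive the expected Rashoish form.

Rashoish: *badorwerdazul
  badorwerdazul → bazorwerdazul   [intervocalic lenition]
  bazorwerdazul → bazorwerdazol   [vowel merger]
  bazorwerdazol → bezorwerdezol   [vowel merger]
  bezorwerdezol → bezorwerzezol   [unconditioned shift]
  bezorwerzezol (rule 5 does not apply)
  giving Rashoish bezorwerzezol.

bezorwerzezol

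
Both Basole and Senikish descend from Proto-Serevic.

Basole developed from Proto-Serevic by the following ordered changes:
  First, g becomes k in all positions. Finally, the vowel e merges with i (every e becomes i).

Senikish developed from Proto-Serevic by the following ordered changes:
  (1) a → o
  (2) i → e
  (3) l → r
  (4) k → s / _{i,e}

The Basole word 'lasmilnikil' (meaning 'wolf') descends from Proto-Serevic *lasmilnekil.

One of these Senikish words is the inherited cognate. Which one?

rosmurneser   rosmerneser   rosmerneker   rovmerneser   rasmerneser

Senikish: *lasmilnekil > losmilnekil > losmelnekel > rosmerneker > rosmerneser  (by vowel merger, vowel merger, unconditioned shift, palatalisation)
Only 'rosmerneser' matches the regular Senikish development of *lasmilnekil.

rosmerneser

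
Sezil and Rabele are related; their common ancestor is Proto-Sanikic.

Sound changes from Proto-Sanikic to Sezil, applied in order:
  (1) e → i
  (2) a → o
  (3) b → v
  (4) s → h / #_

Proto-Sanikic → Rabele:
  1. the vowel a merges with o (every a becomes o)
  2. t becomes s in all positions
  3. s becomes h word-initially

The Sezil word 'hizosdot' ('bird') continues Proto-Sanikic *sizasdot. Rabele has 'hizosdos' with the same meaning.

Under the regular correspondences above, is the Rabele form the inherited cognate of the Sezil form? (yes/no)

yes

Derive the expected Rabele reflex of *sizasdot:
Rabele: start from *sizasdot.
  rule 1 (vowel merger): sizasdot → sizosdot
  rule 2 (unconditioned shift): sizosdot → sizosdos
  rule 3 (debuccalisation): sizosdos → hizosdos
  ⇒ Rabele hizosdos
Rabele 'hizosdos' matches the regular reflex exactly, so the pair is cognate.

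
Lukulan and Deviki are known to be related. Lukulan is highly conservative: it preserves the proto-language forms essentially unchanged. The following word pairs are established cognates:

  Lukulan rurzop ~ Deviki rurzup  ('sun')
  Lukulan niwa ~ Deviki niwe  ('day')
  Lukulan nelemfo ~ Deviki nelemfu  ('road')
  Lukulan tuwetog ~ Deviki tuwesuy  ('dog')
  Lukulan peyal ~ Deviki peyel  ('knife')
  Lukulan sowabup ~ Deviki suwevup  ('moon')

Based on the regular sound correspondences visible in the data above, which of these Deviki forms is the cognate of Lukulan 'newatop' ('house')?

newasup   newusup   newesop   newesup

peyal ~ peyel — Lukulan a corresponds to Deviki e after a consonant, before a consonant other than r, m, n, p, b, f, v.
tuwetog ~ tuwesuy — Lukulan t corresponds to Deviki s between vowels (before a back vowel).
rurzop ~ rurzup — Lukulan o corresponds to Deviki u after a consonant, before a labial obstruent.
Applying these to Lukulan 'newatop':
  newatop → newetop   (a→e after a consonant, before a consonant other than r, m, n, p, b, f, v)
  newetop → newesop   (t→s between vowels (before a back vowel))
  newesop → newesup   (o→u after a consonant, before a labial obstruent)
So the Deviki cognate is 'newesup'.

newesup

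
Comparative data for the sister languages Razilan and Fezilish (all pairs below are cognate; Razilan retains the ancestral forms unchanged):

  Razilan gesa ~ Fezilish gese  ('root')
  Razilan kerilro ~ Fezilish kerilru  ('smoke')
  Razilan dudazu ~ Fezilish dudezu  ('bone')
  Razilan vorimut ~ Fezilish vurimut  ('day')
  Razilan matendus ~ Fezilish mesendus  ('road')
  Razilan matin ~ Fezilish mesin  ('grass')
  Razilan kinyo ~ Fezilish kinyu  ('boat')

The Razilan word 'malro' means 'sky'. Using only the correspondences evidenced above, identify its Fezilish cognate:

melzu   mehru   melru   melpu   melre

melru

dudazu ~ dudezu, matendus ~ mesendus — Razilan a corresponds to Fezilish e after a consonant, before a consonant other than r, m, n, p, b, f, v.
kerilro ~ kerilru, kinyo ~ kinyu — Razilan o corresponds to Fezilish u word-finally.
Applying these to Razilan 'malro':
  malro → melro   (a→e after a consonant, before a consonant other than r, m, n, p, b, f, v)
  melro → melru   (o→u word-finally)
So the Fezilish cognate is 'melru'.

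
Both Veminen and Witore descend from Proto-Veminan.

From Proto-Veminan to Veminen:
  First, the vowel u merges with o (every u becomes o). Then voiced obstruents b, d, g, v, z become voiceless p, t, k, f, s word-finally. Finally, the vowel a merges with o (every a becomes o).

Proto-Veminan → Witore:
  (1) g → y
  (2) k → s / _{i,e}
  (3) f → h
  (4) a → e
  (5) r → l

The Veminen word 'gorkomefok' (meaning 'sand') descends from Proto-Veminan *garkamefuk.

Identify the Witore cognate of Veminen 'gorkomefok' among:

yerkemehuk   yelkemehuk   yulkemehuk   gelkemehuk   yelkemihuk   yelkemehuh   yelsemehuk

yelkemehuk

Witore: *garkamefuk
  garkamefuk → yarkamefuk   [unconditioned shift]
  yarkamefuk (rule 2 does not apply)
  yarkamefuk → yarkamehuk   [unconditioned shift]
  yarkamehuk → yerkemehuk   [vowel merger]
  yerkemehuk → yelkemehuk   [unconditioned shift]
  giving Witore yelkemehuk.
Only 'yelkemehuk' matches the regular Witore development of *garkamefuk.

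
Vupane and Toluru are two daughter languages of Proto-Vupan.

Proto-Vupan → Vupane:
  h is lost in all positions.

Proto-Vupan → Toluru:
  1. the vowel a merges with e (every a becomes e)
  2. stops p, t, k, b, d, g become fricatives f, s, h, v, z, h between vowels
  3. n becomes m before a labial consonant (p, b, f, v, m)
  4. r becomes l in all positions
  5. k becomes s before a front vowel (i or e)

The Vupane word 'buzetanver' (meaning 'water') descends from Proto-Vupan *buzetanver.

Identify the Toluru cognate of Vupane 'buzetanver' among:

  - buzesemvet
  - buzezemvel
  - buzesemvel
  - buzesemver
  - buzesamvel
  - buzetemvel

Toluru: *buzetanver > buzetenver > buzesenver > buzesemver > buzesemvel  (by vowel merger, intervocalic lenition, nasal place assimilation, unconditioned shift)
Among the options, 'buzesemvel' alone shows every Toluru change applied in order.

buzesemvel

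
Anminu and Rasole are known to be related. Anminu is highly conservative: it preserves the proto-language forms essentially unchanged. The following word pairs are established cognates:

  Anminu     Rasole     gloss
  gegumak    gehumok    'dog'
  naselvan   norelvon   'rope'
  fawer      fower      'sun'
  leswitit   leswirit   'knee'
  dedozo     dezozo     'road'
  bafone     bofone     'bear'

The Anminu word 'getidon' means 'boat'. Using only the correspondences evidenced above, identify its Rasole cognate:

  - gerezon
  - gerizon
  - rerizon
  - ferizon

gerizon

leswitit ~ leswirit — Anminu t corresponds to Rasole r between vowels (before a front vowel).
dedozo ~ dezozo — Anminu d corresponds to Rasole z between vowels (before a back vowel).
Applying these to Anminu 'getidon':
  getidon → geridon   (t→r between vowels (before a front vowel))
  geridon → gerizon   (d→z between vowels (before a back vowel))
So the Rasole cognate is 'gerizon'.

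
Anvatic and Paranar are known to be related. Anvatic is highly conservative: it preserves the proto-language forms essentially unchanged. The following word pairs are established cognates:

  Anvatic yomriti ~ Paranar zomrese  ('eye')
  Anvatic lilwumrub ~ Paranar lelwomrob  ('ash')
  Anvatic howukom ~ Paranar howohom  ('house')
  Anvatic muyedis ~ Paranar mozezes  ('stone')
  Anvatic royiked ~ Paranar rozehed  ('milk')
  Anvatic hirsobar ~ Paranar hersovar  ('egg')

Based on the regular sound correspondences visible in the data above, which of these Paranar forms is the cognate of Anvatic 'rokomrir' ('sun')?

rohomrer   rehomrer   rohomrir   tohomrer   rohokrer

rohomrer

howukom ~ howohom — Anvatic k corresponds to Paranar h between vowels (before a back vowel).
hirsobar ~ hersovar — Anvatic i corresponds to Paranar e after a consonant, before r.
Applying these to Anvatic 'rokomrir':
  rokomrir → rohomrir   (k→h between vowels (before a back vowel))
  rohomrir → rohomrer   (i→e after a consonant, before r)
So the Paranar cognate is 'rohomrer'.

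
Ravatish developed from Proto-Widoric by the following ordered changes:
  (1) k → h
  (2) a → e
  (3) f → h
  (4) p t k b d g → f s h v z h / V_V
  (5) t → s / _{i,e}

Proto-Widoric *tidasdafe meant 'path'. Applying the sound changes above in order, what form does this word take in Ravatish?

sizesdehe

Ravatish: *tidasdafe
  tidasdafe (rule 1 does not apply)
  tidasdafe → tidesdefe   [vowel merger]
  tidesdefe → tidesdehe   [unconditioned shift]
  tidesdehe → tizesdehe   [intervocalic lenition]
  tizesdehe → sizesdehe   [palatalisation]
  giving Ravatish sizesdehe.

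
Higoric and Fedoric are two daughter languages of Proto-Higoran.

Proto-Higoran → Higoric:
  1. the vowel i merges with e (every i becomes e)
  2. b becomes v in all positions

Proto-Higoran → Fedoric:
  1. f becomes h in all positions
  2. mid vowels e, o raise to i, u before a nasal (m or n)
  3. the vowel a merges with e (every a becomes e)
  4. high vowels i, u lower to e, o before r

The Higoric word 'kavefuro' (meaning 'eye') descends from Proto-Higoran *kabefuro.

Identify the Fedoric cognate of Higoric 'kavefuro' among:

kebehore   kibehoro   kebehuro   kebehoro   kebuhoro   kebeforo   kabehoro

kebehoro

Fedoric: *kabefuro > kabehuro > kebehuro > kebehoro  (by unconditioned shift, vowel merger, pre-rhotic lowering)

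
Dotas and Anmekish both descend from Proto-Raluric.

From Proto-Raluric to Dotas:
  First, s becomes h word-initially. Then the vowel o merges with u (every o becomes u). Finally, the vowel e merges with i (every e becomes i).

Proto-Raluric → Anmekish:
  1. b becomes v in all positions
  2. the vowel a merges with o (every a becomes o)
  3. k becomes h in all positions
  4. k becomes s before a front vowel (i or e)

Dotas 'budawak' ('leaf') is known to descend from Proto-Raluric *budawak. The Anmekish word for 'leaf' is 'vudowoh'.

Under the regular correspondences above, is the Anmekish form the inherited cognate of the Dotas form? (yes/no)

Derive the expected Anmekish reflex of *budawak:
Anmekish: start from *budawak.
  rule 1 (unconditioned shift): budawak → vudawak
  rule 2 (vowel merger): vudawak → vudowok
  rule 3 (unconditioned shift): vudowok → vudowoh
  rule 4: no change — vudowoh
  ⇒ Anmekish vudowoh
Anmekish 'vudowoh' matches the regular reflex exactly, so the pair is cognate.

yes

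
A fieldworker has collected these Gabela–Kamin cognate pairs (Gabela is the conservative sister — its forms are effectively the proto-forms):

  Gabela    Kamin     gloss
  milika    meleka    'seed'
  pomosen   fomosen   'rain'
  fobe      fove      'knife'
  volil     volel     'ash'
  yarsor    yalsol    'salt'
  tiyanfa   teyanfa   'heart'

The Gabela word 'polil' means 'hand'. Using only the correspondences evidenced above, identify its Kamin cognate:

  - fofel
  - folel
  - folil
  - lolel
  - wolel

pomosen ~ fomosen — Gabela p corresponds to Kamin f word-initially before a back vowel.
milika ~ meleka, volil ~ volel — Gabela i corresponds to Kamin e after a consonant, before a consonant other than r, m, n, p, b, f, v.
Applying these to Gabela 'polil':
  polil → folil   (p→f word-initially before a back vowel)
  folil → folel   (i→e after a consonant, before a consonant other than r, m, n, p, b, f, v)
So the Kamin cognate is 'folel'.

folel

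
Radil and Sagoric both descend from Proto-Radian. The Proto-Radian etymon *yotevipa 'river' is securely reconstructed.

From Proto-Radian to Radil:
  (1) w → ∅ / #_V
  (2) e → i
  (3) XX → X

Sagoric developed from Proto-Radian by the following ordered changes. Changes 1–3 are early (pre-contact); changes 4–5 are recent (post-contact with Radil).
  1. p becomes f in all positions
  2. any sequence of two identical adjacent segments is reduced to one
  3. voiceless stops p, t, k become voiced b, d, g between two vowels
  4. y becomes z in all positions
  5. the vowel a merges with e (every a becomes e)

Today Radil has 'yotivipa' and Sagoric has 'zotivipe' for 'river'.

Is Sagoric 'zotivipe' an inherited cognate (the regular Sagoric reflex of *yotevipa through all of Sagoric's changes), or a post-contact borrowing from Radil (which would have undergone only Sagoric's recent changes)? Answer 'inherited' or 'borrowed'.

If inherited, *yotevipa would pass through all of Sagoric's changes:
Sagoric: start from *yotevipa.
  rule 1 (unconditioned shift): yotevipa → yotevifa
  rule 2: no change — yotevifa
  rule 3 (intervocalic voicing): yotevifa → yodevifa
  rule 4 (unconditioned shift): yodevifa → zodevifa
  rule 5 (vowel merger): zodevifa → zodevife
  ⇒ Sagoric zodevife
If borrowed from Radil 'yotivipa' after the early changes, it would undergo only the recent ones:
  rule 4 (unconditioned shift): yotivipa → zotivipa
  rule 5 (vowel merger): zotivipa → zotivipe
  ⇒ as a loan: zotivipe
Sagoric 'zotivipe' matches the loan outcome 'zotivipe', not the inherited 'zodevife' — it skipped the early Sagoric changes, so it was borrowed from Radil.

borrowed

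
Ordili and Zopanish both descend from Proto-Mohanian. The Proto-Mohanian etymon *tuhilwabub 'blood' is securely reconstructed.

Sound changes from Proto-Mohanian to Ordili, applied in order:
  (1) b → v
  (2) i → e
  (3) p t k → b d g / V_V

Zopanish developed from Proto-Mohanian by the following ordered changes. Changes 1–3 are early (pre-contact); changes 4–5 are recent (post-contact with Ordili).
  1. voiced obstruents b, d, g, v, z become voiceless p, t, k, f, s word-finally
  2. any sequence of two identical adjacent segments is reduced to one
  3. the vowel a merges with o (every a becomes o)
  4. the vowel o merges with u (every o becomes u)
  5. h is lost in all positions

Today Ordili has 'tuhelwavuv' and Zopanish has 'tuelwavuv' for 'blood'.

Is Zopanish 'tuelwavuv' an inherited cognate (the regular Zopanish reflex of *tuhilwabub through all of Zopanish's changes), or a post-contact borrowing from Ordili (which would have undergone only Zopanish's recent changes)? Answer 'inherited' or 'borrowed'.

If inherited, *tuhilwabub would pass through all of Zopanish's changes:
Zopanish: *tuhilwabub
  tuhilwabub → tuhilwabup   [final devoicing]
  tuhilwabup (rule 2 does not apply)
  tuhilwabup → tuhilwobup   [vowel merger]
  tuhilwobup → tuhilwubup   [vowel merger]
  tuhilwubup → tuilwubup   [h-loss]
  giving Zopanish tuilwubup.
If borrowed from Ordili 'tuhelwavuv' after the early changes, it would undergo only the recent ones:
  rule 4 (vowel merger): no change (tuhelwavuv)
  rule 5 (h-loss): tuhelwavuv → tuelwavuv
  ⇒ as a loan: tuelwavuv
Zopanish 'tuelwavuv' matches the loan outcome 'tuelwavuv', not the inherited 'tuilwubup' — it skipped the early Zopanish changes, so it was borrowed from Ordili.

borrowed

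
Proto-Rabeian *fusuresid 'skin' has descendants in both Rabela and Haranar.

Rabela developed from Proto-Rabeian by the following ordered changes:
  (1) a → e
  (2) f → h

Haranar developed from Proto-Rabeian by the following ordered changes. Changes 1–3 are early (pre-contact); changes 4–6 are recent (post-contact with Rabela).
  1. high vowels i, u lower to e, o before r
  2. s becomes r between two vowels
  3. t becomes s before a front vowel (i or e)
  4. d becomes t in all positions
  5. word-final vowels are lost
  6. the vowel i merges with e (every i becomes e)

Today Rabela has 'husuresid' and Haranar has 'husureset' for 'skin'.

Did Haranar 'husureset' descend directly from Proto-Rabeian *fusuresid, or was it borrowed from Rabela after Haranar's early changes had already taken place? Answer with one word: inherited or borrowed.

If inherited, *fusuresid would pass through all of Haranar's changes:
Haranar: *fusuresid
  fusuresid → fusoresid   [pre-rhotic lowering]
  fusoresid → furorerid   [rhotacism]
  furorerid (rule 3 does not apply)
  furorerid → furorerit   [unconditioned shift]
  furorerit (rule 5 does not apply)
  furorerit → furoreret   [vowel merger]
  giving Haranar furoreret.
If borrowed from Rabela 'husuresid' after the early changes, it would undergo only the recent ones:
  rule 4 (unconditioned shift): husuresid → husuresit
  rule 5 (apocope): no change (husuresit)
  rule 6 (vowel merger): husuresit → husureset
  ⇒ as a loan: husureset
Haranar 'husureset' matches the loan outcome 'husureset', not the inherited 'furoreret' — it skipped the early Haranar changes, so it was borrowed from Rabela.

borrowed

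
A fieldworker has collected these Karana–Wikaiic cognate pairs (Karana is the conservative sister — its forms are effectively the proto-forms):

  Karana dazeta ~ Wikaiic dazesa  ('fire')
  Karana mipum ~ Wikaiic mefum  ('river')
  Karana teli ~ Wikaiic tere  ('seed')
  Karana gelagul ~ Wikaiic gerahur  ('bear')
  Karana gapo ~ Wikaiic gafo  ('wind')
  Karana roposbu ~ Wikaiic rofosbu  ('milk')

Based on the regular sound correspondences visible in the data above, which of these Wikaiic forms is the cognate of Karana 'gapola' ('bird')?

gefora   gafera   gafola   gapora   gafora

gapo ~ gafo, roposbu ~ rofosbu — Karana p corresponds to Wikaiic f between vowels (before a back vowel).
gelagul ~ gerahur — Karana l corresponds to Wikaiic r between vowels (before a back vowel).
Applying these to Karana 'gapola':
  gapola → gafola   (p→f between vowels (before a back vowel))
  gafola → gafora   (l→r between vowels (before a back vowel))
So the Wikaiic cognate is 'gafora'.

gafora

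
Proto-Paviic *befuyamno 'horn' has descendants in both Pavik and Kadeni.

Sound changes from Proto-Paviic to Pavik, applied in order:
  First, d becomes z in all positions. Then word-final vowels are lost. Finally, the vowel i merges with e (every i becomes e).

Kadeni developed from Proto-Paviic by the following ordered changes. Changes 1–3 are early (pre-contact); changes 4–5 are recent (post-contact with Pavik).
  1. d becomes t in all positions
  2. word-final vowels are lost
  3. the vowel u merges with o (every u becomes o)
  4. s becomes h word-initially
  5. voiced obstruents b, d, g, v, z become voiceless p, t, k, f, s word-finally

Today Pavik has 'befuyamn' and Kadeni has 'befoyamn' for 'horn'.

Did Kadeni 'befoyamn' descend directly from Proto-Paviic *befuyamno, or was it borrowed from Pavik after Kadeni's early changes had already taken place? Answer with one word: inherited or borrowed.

If inherited, *befuyamno would pass through all of Kadeni's changes:
Kadeni: *befuyamno
  befuyamno (rule 1 does not apply)
  befuyamno → befuyamn   [apocope]
  befuyamn → befoyamn   [vowel merger]
  befoyamn (rule 4 does not apply)
  befoyamn (rule 5 does not apply)
  giving Kadeni befoyamn.
If borrowed from Pavik 'befuyamn' after the early changes, it would undergo only the recent ones:
  rule 4 (debuccalisation): no change (befuyamn)
  rule 5 (final devoicing): no change (befuyamn)
  ⇒ as a loan: befuyamn
Kadeni 'befoyamn' matches the inherited outcome exactly, so it is an inherited cognate, not a loan.

inherited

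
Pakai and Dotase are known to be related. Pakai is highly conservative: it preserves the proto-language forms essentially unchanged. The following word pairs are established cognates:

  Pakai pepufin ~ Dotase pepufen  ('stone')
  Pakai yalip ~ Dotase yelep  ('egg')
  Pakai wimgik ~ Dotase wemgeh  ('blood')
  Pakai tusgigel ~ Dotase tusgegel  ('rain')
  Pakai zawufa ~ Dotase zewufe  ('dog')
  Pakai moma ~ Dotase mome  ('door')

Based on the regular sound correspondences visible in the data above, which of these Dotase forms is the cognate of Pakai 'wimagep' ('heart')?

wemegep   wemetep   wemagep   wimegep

wemegep

wimgik ~ wemgeh — Pakai i corresponds to Dotase e after a consonant, before a nasal.
yalip ~ yelep, zawufa ~ zewufe — Pakai a corresponds to Dotase e after a consonant, before a consonant other than r, m, n, p, b, f, v.
Applying these to Pakai 'wimagep':
  wimagep → wemagep   (i→e after a consonant, before a nasal)
  wemagep → wemegep   (a→e after a consonant, before a consonant other than r, m, n, p, b, f, v)
So the Dotase cognate is 'wemegep'.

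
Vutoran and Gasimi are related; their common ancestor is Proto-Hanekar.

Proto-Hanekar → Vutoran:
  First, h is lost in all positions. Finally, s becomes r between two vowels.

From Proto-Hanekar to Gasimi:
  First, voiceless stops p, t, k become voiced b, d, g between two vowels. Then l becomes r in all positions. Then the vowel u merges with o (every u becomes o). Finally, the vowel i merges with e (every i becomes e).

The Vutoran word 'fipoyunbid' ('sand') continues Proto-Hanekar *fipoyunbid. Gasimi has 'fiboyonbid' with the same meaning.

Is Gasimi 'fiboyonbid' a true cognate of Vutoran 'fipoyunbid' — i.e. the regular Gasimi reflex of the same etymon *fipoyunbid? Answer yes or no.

no

Derive the expected Gasimi reflex of *fipoyunbid:
Gasimi: *fipoyunbid
  fipoyunbid → fiboyunbid   [intervocalic voicing]
  fiboyunbid (rule 2 does not apply)
  fiboyunbid → fiboyonbid   [vowel merger]
  fiboyonbid → feboyonbed   [vowel merger]
  giving Gasimi feboyonbed.
The regular Gasimi reflex would be 'feboyonbed', but the attested form is 'fiboyonbid'. The correspondence is irregular, so they are not cognates (the Gasimi form has a different source).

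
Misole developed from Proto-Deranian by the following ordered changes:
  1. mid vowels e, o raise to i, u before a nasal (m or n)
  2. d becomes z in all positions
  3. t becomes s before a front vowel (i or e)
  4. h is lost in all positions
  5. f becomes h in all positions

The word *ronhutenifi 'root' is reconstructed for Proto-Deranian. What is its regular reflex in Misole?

Misole: *ronhutenifi
  ronhutenifi → runhutinifi   [pre-nasal raising]
  runhutinifi (rule 2 does not apply)
  runhutinifi → runhusinifi   [palatalisation]
  runhusinifi → runusinifi   [h-loss]
  runusinifi → runusinihi   [unconditioned shift]
  giving Misole runusinihi.

runusinihi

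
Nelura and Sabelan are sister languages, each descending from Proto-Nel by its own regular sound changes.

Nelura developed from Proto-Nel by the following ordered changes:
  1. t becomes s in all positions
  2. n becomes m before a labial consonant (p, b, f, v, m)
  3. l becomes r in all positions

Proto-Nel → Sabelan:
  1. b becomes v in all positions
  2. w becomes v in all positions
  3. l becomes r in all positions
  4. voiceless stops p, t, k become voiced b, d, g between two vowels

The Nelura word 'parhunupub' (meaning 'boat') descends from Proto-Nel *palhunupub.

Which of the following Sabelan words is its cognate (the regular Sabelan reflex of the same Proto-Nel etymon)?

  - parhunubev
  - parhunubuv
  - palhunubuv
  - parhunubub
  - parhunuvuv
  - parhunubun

parhunubuv

Sabelan: start from *palhunupub.
  rule 1 (unconditioned shift): palhunupub → palhunupuv
  rule 2: no change — palhunupuv
  rule 3 (unconditioned shift): palhunupuv → parhunupuv
  rule 4 (intervocalic voicing): parhunupuv → parhunubuv
  ⇒ Sabelan parhunubuv
Only 'parhunubuv' matches the regular Sabelan development of *palhunupub.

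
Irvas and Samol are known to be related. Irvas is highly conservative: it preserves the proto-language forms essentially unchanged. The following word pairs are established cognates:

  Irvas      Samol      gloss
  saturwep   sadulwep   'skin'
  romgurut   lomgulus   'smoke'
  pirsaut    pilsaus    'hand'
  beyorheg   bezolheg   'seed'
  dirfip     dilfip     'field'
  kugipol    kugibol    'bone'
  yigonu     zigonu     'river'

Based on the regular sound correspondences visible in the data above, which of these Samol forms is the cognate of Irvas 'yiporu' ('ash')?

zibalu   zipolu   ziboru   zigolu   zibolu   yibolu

zibolu

yigonu ~ zigonu — Irvas y corresponds to Samol z word-initially before a front vowel.
kugipol ~ kugibol — Irvas p corresponds to Samol b between vowels (before a back vowel).
romgurut ~ lomgulus — Irvas r corresponds to Samol l between vowels (before a back vowel).
Applying these to Irvas 'yiporu':
  yiporu → ziporu   (y→z word-initially before a front vowel)
  ziporu → ziboru   (p→b between vowels (before a back vowel))
  ziboru → zibolu   (r→l between vowels (before a back vowel))
So the Samol cognate is 'zibolu'.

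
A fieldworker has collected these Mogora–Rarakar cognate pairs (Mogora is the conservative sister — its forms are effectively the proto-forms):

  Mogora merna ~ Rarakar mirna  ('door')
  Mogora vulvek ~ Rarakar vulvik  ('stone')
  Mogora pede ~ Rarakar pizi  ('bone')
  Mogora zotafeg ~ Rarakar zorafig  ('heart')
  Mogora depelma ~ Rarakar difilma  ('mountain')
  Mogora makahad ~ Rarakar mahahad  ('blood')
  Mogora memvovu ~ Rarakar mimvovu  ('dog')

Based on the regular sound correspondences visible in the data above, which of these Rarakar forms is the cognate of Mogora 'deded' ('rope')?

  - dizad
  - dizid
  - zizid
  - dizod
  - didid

dizid

vulvek ~ vulvik, pede ~ pizi — Mogora e corresponds to Rarakar i after a consonant, before a consonant other than r, m, n, p, b, f, v.
pede ~ pizi — Mogora d corresponds to Rarakar z between vowels (before a front vowel).
Applying these to Mogora 'deded':
  deded → dided   (e→i after a consonant, before a consonant other than r, m, n, p, b, f, v)
  dided → dized   (d→z between vowels (before a front vowel))
  dized → dizid   (e→i after a consonant, before a consonant other than r, m, n, p, b, f, v)
So the Rarakar cognate is 'dizid'.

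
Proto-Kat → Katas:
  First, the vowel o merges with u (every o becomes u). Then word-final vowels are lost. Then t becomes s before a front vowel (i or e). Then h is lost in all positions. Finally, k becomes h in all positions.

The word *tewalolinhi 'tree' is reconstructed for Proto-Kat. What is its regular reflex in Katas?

sewalulin

Katas: *tewalolinhi > tewalulinhi > tewalulinh > sewalulinh > sewalulin  (by vowel merger, apocope, palatalisation, h-loss)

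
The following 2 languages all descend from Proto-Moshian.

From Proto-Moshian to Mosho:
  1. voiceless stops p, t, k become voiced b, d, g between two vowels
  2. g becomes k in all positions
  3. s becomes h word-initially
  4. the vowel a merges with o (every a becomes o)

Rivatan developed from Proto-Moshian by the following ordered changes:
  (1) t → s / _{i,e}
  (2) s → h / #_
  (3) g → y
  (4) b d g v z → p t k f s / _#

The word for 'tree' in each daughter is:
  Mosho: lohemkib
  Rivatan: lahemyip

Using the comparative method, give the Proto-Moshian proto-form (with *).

Position 2: Mosho has o, Rivatan has a. Rivatan preserves a here (none of its changes turn any other segment into a), so the proto-segment is *a.
Position 6: Mosho has k, Rivatan has y. Taking the neighbouring segments as reconstructed: Mosho k could go back to *k or *g; Rivatan y could go back to *g or *y — the one source consistent with every daughter is *g.
Position 8: Mosho has b, Rivatan has p. Taking the neighbouring segments as reconstructed: Mosho b can only go back to *b; Rivatan p could go back to *p or *b — the one source consistent with every daughter is *b.
Continuing position by position gives *lahemgib; check it forward:
Mosho: start from *lahemgib.
  rule 1: no change — lahemgib
  rule 2 (unconditioned shift): lahemgib → lahemkib
  rule 3: no change — lahemkib
  rule 4 (vowel merger): lahemkib → lohemkib
  ⇒ Mosho lohemkib
Rivatan: start from *lahemgib.
  rule 1: no change — lahemgib
  rule 2: no change — lahemgib
  rule 3 (unconditioned shift): lahemgib → lahemyib
  rule 4 (final devoicing): lahemyib → lahemyip
  ⇒ Rivatan lahemyip
No other proto-form is consistent with every reflex, so the reconstruction is *lahemgib.

*lahemgib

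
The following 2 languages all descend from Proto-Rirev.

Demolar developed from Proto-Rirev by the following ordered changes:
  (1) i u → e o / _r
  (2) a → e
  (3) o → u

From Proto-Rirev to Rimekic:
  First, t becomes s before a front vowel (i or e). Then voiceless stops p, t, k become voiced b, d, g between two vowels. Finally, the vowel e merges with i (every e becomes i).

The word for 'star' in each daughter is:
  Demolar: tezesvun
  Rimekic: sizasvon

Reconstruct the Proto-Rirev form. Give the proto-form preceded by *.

Position 7: Demolar has u, Rimekic has o. Rimekic preserves o here (none of its changes turn any other segment into o), so the proto-segment is *o.
Position 2: Demolar has e, Rimekic has i. Taking the neighbouring segments as reconstructed: Demolar e could go back to *a or *e; Rimekic i could go back to *e or *i — the one source consistent with every daughter is *e.
This points to *tezasvon. Verify forward in each daughter:
Demolar: start from *tezasvon.
  rule 1: no change — tezasvon
  rule 2 (vowel merger): tezasvon → tezesvon
  rule 3 (vowel merger): tezesvon → tezesvun
  ⇒ Demolar tezesvun
Rimekic: start from *tezasvon.
  rule 1 (palatalisation): tezasvon → sezasvon
  rule 2: no change — sezasvon
  rule 3 (vowel merger): sezasvon → sizasvon
  ⇒ Rimekic sizasvon
No other proto-form is consistent with every reflex, so the reconstruction is *tezasvon.

*tezasvon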